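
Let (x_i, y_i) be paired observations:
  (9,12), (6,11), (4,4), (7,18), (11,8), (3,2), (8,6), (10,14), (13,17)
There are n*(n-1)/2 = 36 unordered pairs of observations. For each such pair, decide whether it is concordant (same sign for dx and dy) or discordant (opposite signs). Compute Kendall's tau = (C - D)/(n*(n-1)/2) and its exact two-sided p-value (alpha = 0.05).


Step 1: Enumerate the 36 unordered pairs (i,j) with i<j and classify each by sign(x_j-x_i) * sign(y_j-y_i).
  (1,2):dx=-3,dy=-1->C; (1,3):dx=-5,dy=-8->C; (1,4):dx=-2,dy=+6->D; (1,5):dx=+2,dy=-4->D
  (1,6):dx=-6,dy=-10->C; (1,7):dx=-1,dy=-6->C; (1,8):dx=+1,dy=+2->C; (1,9):dx=+4,dy=+5->C
  (2,3):dx=-2,dy=-7->C; (2,4):dx=+1,dy=+7->C; (2,5):dx=+5,dy=-3->D; (2,6):dx=-3,dy=-9->C
  (2,7):dx=+2,dy=-5->D; (2,8):dx=+4,dy=+3->C; (2,9):dx=+7,dy=+6->C; (3,4):dx=+3,dy=+14->C
  (3,5):dx=+7,dy=+4->C; (3,6):dx=-1,dy=-2->C; (3,7):dx=+4,dy=+2->C; (3,8):dx=+6,dy=+10->C
  (3,9):dx=+9,dy=+13->C; (4,5):dx=+4,dy=-10->D; (4,6):dx=-4,dy=-16->C; (4,7):dx=+1,dy=-12->D
  (4,8):dx=+3,dy=-4->D; (4,9):dx=+6,dy=-1->D; (5,6):dx=-8,dy=-6->C; (5,7):dx=-3,dy=-2->C
  (5,8):dx=-1,dy=+6->D; (5,9):dx=+2,dy=+9->C; (6,7):dx=+5,dy=+4->C; (6,8):dx=+7,dy=+12->C
  (6,9):dx=+10,dy=+15->C; (7,8):dx=+2,dy=+8->C; (7,9):dx=+5,dy=+11->C; (8,9):dx=+3,dy=+3->C
Step 2: C = 27, D = 9, total pairs = 36.
Step 3: tau = (C - D)/(n(n-1)/2) = (27 - 9)/36 = 0.500000.
Step 4: Exact two-sided p-value (enumerate n! = 362880 permutations of y under H0): p = 0.075176.
Step 5: alpha = 0.05. fail to reject H0.

tau_b = 0.5000 (C=27, D=9), p = 0.075176, fail to reject H0.


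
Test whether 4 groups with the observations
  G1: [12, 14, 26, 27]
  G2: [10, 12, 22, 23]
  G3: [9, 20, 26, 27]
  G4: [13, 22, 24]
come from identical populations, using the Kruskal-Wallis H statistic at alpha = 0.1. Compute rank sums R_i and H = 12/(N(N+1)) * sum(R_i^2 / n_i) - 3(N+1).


Step 1: Combine all N = 15 observations and assign midranks.
sorted (value, group, rank): (9,G3,1), (10,G2,2), (12,G1,3.5), (12,G2,3.5), (13,G4,5), (14,G1,6), (20,G3,7), (22,G2,8.5), (22,G4,8.5), (23,G2,10), (24,G4,11), (26,G1,12.5), (26,G3,12.5), (27,G1,14.5), (27,G3,14.5)
Step 2: Sum ranks within each group.
R_1 = 36.5 (n_1 = 4)
R_2 = 24 (n_2 = 4)
R_3 = 35 (n_3 = 4)
R_4 = 24.5 (n_4 = 3)
Step 3: H = 12/(N(N+1)) * sum(R_i^2/n_i) - 3(N+1)
     = 12/(15*16) * (36.5^2/4 + 24^2/4 + 35^2/4 + 24.5^2/3) - 3*16
     = 0.050000 * 983.396 - 48
     = 1.169792.
Step 4: Ties present; correction factor C = 1 - 24/(15^3 - 15) = 0.992857. Corrected H = 1.169792 / 0.992857 = 1.178207.
Step 5: Under H0, H ~ chi^2(3); p-value = 0.758236.
Step 6: alpha = 0.1. fail to reject H0.

H = 1.1782, df = 3, p = 0.758236, fail to reject H0.


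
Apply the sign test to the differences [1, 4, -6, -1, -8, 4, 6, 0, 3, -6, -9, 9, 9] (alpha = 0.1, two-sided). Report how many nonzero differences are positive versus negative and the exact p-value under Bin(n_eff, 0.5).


Step 1: Discard zero differences. Original n = 13; n_eff = number of nonzero differences = 12.
Nonzero differences (with sign): +1, +4, -6, -1, -8, +4, +6, +3, -6, -9, +9, +9
Step 2: Count signs: positive = 7, negative = 5.
Step 3: Under H0: P(positive) = 0.5, so the number of positives S ~ Bin(12, 0.5).
Step 4: Two-sided exact p-value = sum of Bin(12,0.5) probabilities at or below the observed probability = 0.774414.
Step 5: alpha = 0.1. fail to reject H0.

n_eff = 12, pos = 7, neg = 5, p = 0.774414, fail to reject H0.


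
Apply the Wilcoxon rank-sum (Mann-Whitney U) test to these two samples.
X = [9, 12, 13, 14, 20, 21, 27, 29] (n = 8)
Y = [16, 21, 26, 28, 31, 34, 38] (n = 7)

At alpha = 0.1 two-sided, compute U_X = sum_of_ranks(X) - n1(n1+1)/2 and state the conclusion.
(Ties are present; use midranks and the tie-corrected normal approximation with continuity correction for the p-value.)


Step 1: Combine and sort all 15 observations; assign midranks.
sorted (value, group): (9,X), (12,X), (13,X), (14,X), (16,Y), (20,X), (21,X), (21,Y), (26,Y), (27,X), (28,Y), (29,X), (31,Y), (34,Y), (38,Y)
ranks: 9->1, 12->2, 13->3, 14->4, 16->5, 20->6, 21->7.5, 21->7.5, 26->9, 27->10, 28->11, 29->12, 31->13, 34->14, 38->15
Step 2: Rank sum for X: R1 = 1 + 2 + 3 + 4 + 6 + 7.5 + 10 + 12 = 45.5.
Step 3: U_X = R1 - n1(n1+1)/2 = 45.5 - 8*9/2 = 45.5 - 36 = 9.5.
       U_Y = n1*n2 - U_X = 56 - 9.5 = 46.5.
Step 4: Ties are present, so use the tie-corrected normal approximation (with continuity correction) for the p-value.
Step 5: p-value = 0.037073; compare to alpha = 0.1. reject H0.

U_X = 9.5, p = 0.037073, reject H0 at alpha = 0.1.


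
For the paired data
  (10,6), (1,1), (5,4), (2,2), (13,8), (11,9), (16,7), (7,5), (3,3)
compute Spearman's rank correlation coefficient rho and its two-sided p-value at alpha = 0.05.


Step 1: Rank x and y separately (midranks; no ties here).
rank(x): 10->6, 1->1, 5->4, 2->2, 13->8, 11->7, 16->9, 7->5, 3->3
rank(y): 6->6, 1->1, 4->4, 2->2, 8->8, 9->9, 7->7, 5->5, 3->3
Step 2: d_i = R_x(i) - R_y(i); compute d_i^2.
  (6-6)^2=0, (1-1)^2=0, (4-4)^2=0, (2-2)^2=0, (8-8)^2=0, (7-9)^2=4, (9-7)^2=4, (5-5)^2=0, (3-3)^2=0
sum(d^2) = 8.
Step 3: rho = 1 - 6*8 / (9*(9^2 - 1)) = 1 - 48/720 = 0.933333.
Step 4: Under H0, t = rho * sqrt((n-2)/(1-rho^2)) = 6.8783 ~ t(7).
Step 5: Two-sided p-value from the t-distribution with 7 df = 0.000236.
Step 6: alpha = 0.05. reject H0.

rho = 0.9333, p = 0.000236, reject H0 at alpha = 0.05.


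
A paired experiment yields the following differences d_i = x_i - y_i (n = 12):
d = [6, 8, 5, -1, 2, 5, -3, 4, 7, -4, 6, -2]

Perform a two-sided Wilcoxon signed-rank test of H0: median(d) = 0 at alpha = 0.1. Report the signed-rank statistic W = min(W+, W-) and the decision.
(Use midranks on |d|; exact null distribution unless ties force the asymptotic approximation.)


Step 1: Drop any zero differences (none here) and take |d_i|.
|d| = [6, 8, 5, 1, 2, 5, 3, 4, 7, 4, 6, 2]
Step 2: Midrank |d_i| (ties get averaged ranks).
ranks: |6|->9.5, |8|->12, |5|->7.5, |1|->1, |2|->2.5, |5|->7.5, |3|->4, |4|->5.5, |7|->11, |4|->5.5, |6|->9.5, |2|->2.5
Step 3: Attach original signs; sum ranks with positive sign and with negative sign.
W+ = 9.5 + 12 + 7.5 + 2.5 + 7.5 + 5.5 + 11 + 9.5 = 65
W- = 1 + 4 + 5.5 + 2.5 = 13
(Check: W+ + W- = 78 should equal n(n+1)/2 = 78.)
Step 4: Test statistic W = min(W+, W-) = 13.
Step 5: Ties in |d|, so use the tie-corrected normal approximation.
        E[W] = n(n+1)/4 = 12*13/4 = 39.
        Tie groups: |d|=2 (t=2), |d|=4 (t=2), |d|=5 (t=2), |d|=6 (t=2); sum(t^3 - t) = 24.
        Var[W] = n(n+1)(2n+1)/24 - sum(t^3-t)/48 = 3900/24 - 24/48 = 162.
        z = (W - E[W]) / sqrt(Var[W]) = (13 - 39) / 12.7279 = -2.0428.
        Two-sided p = 2*Phi(z) = 0.041077.
Step 6: alpha = 0.1. reject H0.

W+ = 65, W- = 13, W = min = 13, p = 0.041077, reject H0.


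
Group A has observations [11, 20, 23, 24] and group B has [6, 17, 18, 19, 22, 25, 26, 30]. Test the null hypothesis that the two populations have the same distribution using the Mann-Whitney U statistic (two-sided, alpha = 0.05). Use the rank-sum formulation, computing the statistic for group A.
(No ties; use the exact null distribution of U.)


Step 1: Combine and sort all 12 observations; assign midranks.
sorted (value, group): (6,Y), (11,X), (17,Y), (18,Y), (19,Y), (20,X), (22,Y), (23,X), (24,X), (25,Y), (26,Y), (30,Y)
ranks: 6->1, 11->2, 17->3, 18->4, 19->5, 20->6, 22->7, 23->8, 24->9, 25->10, 26->11, 30->12
Step 2: Rank sum for X: R1 = 2 + 6 + 8 + 9 = 25.
Step 3: U_X = R1 - n1(n1+1)/2 = 25 - 4*5/2 = 25 - 10 = 15.
       U_Y = n1*n2 - U_X = 32 - 15 = 17.
Step 4: No ties, so the exact null distribution of U (based on enumerating the C(12,4) = 495 equally likely rank assignments) gives the two-sided p-value.
Step 5: p-value = 0.933333; compare to alpha = 0.05. fail to reject H0.

U_X = 15, p = 0.933333, fail to reject H0 at alpha = 0.05.


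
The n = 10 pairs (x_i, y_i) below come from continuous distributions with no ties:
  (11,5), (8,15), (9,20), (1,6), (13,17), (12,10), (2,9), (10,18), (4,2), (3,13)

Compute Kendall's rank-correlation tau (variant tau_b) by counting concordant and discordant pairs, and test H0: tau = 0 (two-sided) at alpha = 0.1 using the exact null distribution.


Step 1: Enumerate the 45 unordered pairs (i,j) with i<j and classify each by sign(x_j-x_i) * sign(y_j-y_i).
  (1,2):dx=-3,dy=+10->D; (1,3):dx=-2,dy=+15->D; (1,4):dx=-10,dy=+1->D; (1,5):dx=+2,dy=+12->C
  (1,6):dx=+1,dy=+5->C; (1,7):dx=-9,dy=+4->D; (1,8):dx=-1,dy=+13->D; (1,9):dx=-7,dy=-3->C
  (1,10):dx=-8,dy=+8->D; (2,3):dx=+1,dy=+5->C; (2,4):dx=-7,dy=-9->C; (2,5):dx=+5,dy=+2->C
  (2,6):dx=+4,dy=-5->D; (2,7):dx=-6,dy=-6->C; (2,8):dx=+2,dy=+3->C; (2,9):dx=-4,dy=-13->C
  (2,10):dx=-5,dy=-2->C; (3,4):dx=-8,dy=-14->C; (3,5):dx=+4,dy=-3->D; (3,6):dx=+3,dy=-10->D
  (3,7):dx=-7,dy=-11->C; (3,8):dx=+1,dy=-2->D; (3,9):dx=-5,dy=-18->C; (3,10):dx=-6,dy=-7->C
  (4,5):dx=+12,dy=+11->C; (4,6):dx=+11,dy=+4->C; (4,7):dx=+1,dy=+3->C; (4,8):dx=+9,dy=+12->C
  (4,9):dx=+3,dy=-4->D; (4,10):dx=+2,dy=+7->C; (5,6):dx=-1,dy=-7->C; (5,7):dx=-11,dy=-8->C
  (5,8):dx=-3,dy=+1->D; (5,9):dx=-9,dy=-15->C; (5,10):dx=-10,dy=-4->C; (6,7):dx=-10,dy=-1->C
  (6,8):dx=-2,dy=+8->D; (6,9):dx=-8,dy=-8->C; (6,10):dx=-9,dy=+3->D; (7,8):dx=+8,dy=+9->C
  (7,9):dx=+2,dy=-7->D; (7,10):dx=+1,dy=+4->C; (8,9):dx=-6,dy=-16->C; (8,10):dx=-7,dy=-5->C
  (9,10):dx=-1,dy=+11->D
Step 2: C = 29, D = 16, total pairs = 45.
Step 3: tau = (C - D)/(n(n-1)/2) = (29 - 16)/45 = 0.288889.
Step 4: Exact two-sided p-value (enumerate n! = 3628800 permutations of y under H0): p = 0.291248.
Step 5: alpha = 0.1. fail to reject H0.

tau_b = 0.2889 (C=29, D=16), p = 0.291248, fail to reject H0.


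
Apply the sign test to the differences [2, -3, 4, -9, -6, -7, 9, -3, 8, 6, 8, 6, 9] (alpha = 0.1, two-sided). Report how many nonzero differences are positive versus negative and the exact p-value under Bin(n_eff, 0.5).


Step 1: Discard zero differences. Original n = 13; n_eff = number of nonzero differences = 13.
Nonzero differences (with sign): +2, -3, +4, -9, -6, -7, +9, -3, +8, +6, +8, +6, +9
Step 2: Count signs: positive = 8, negative = 5.
Step 3: Under H0: P(positive) = 0.5, so the number of positives S ~ Bin(13, 0.5).
Step 4: Two-sided exact p-value = sum of Bin(13,0.5) probabilities at or below the observed probability = 0.581055.
Step 5: alpha = 0.1. fail to reject H0.

n_eff = 13, pos = 8, neg = 5, p = 0.581055, fail to reject H0.


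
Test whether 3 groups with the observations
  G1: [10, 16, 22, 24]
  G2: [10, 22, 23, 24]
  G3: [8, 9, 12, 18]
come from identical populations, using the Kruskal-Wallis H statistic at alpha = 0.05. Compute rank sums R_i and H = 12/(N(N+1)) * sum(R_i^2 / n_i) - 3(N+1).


Step 1: Combine all N = 12 observations and assign midranks.
sorted (value, group, rank): (8,G3,1), (9,G3,2), (10,G1,3.5), (10,G2,3.5), (12,G3,5), (16,G1,6), (18,G3,7), (22,G1,8.5), (22,G2,8.5), (23,G2,10), (24,G1,11.5), (24,G2,11.5)
Step 2: Sum ranks within each group.
R_1 = 29.5 (n_1 = 4)
R_2 = 33.5 (n_2 = 4)
R_3 = 15 (n_3 = 4)
Step 3: H = 12/(N(N+1)) * sum(R_i^2/n_i) - 3(N+1)
     = 12/(12*13) * (29.5^2/4 + 33.5^2/4 + 15^2/4) - 3*13
     = 0.076923 * 554.375 - 39
     = 3.644231.
Step 4: Ties present; correction factor C = 1 - 18/(12^3 - 12) = 0.989510. Corrected H = 3.644231 / 0.989510 = 3.682862.
Step 5: Under H0, H ~ chi^2(2); p-value = 0.158590.
Step 6: alpha = 0.05. fail to reject H0.

H = 3.6829, df = 2, p = 0.158590, fail to reject H0.


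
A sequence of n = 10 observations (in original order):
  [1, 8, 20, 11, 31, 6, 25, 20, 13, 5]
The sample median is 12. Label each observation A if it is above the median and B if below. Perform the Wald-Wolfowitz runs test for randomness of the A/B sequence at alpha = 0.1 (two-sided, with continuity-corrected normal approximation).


Step 1: Compute median = 12; label A = above, B = below.
Labels in order: BBABABAAAB  (n_A = 5, n_B = 5)
Step 2: Count runs R = 7.
Step 3: Under H0 (random ordering), E[R] = 2*n_A*n_B/(n_A+n_B) + 1 = 2*5*5/10 + 1 = 6.0000.
        Var[R] = 2*n_A*n_B*(2*n_A*n_B - n_A - n_B) / ((n_A+n_B)^2 * (n_A+n_B-1)) = 2000/900 = 2.2222.
        SD[R] = 1.4907.
Step 4: Continuity-corrected z = (R - 0.5 - E[R]) / SD[R] = (7 - 0.5 - 6.0000) / 1.4907 = 0.3354.
Step 5: Two-sided p-value via normal approximation = 2*(1 - Phi(|z|)) = 0.737316.
Step 6: alpha = 0.1. fail to reject H0.

R = 7, z = 0.3354, p = 0.737316, fail to reject H0.


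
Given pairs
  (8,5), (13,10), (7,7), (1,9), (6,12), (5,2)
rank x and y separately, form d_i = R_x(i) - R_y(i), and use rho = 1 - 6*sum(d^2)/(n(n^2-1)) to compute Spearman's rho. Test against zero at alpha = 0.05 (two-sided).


Step 1: Rank x and y separately (midranks; no ties here).
rank(x): 8->5, 13->6, 7->4, 1->1, 6->3, 5->2
rank(y): 5->2, 10->5, 7->3, 9->4, 12->6, 2->1
Step 2: d_i = R_x(i) - R_y(i); compute d_i^2.
  (5-2)^2=9, (6-5)^2=1, (4-3)^2=1, (1-4)^2=9, (3-6)^2=9, (2-1)^2=1
sum(d^2) = 30.
Step 3: rho = 1 - 6*30 / (6*(6^2 - 1)) = 1 - 180/210 = 0.142857.
Step 4: Under H0, t = rho * sqrt((n-2)/(1-rho^2)) = 0.2887 ~ t(4).
Step 5: Two-sided p-value from the t-distribution with 4 df = 0.787172.
Step 6: alpha = 0.05. fail to reject H0.

rho = 0.1429, p = 0.787172, fail to reject H0 at alpha = 0.05.


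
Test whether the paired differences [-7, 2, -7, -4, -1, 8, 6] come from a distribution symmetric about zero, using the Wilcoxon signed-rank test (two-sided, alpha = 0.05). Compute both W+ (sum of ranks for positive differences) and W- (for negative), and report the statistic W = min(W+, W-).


Step 1: Drop any zero differences (none here) and take |d_i|.
|d| = [7, 2, 7, 4, 1, 8, 6]
Step 2: Midrank |d_i| (ties get averaged ranks).
ranks: |7|->5.5, |2|->2, |7|->5.5, |4|->3, |1|->1, |8|->7, |6|->4
Step 3: Attach original signs; sum ranks with positive sign and with negative sign.
W+ = 2 + 7 + 4 = 13
W- = 5.5 + 5.5 + 3 + 1 = 15
(Check: W+ + W- = 28 should equal n(n+1)/2 = 28.)
Step 4: Test statistic W = min(W+, W-) = 13.
Step 5: Ties in |d|, so use the tie-corrected normal approximation.
        E[W] = n(n+1)/4 = 7*8/4 = 14.
        Tie groups: |d|=7 (t=2); sum(t^3 - t) = 6.
        Var[W] = n(n+1)(2n+1)/24 - sum(t^3-t)/48 = 840/24 - 6/48 = 34.875.
        z = (W - E[W]) / sqrt(Var[W]) = (13 - 14) / 5.9055 = -0.1693.
        Two-sided p = 2*Phi(z) = 0.865534.
Step 6: alpha = 0.05. fail to reject H0.

W+ = 13, W- = 15, W = min = 13, p = 0.865534, fail to reject H0.


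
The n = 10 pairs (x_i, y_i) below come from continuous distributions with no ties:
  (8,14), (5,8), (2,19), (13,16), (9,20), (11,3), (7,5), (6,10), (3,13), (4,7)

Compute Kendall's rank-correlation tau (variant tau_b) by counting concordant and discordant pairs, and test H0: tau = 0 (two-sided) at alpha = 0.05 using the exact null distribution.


Step 1: Enumerate the 45 unordered pairs (i,j) with i<j and classify each by sign(x_j-x_i) * sign(y_j-y_i).
  (1,2):dx=-3,dy=-6->C; (1,3):dx=-6,dy=+5->D; (1,4):dx=+5,dy=+2->C; (1,5):dx=+1,dy=+6->C
  (1,6):dx=+3,dy=-11->D; (1,7):dx=-1,dy=-9->C; (1,8):dx=-2,dy=-4->C; (1,9):dx=-5,dy=-1->C
  (1,10):dx=-4,dy=-7->C; (2,3):dx=-3,dy=+11->D; (2,4):dx=+8,dy=+8->C; (2,5):dx=+4,dy=+12->C
  (2,6):dx=+6,dy=-5->D; (2,7):dx=+2,dy=-3->D; (2,8):dx=+1,dy=+2->C; (2,9):dx=-2,dy=+5->D
  (2,10):dx=-1,dy=-1->C; (3,4):dx=+11,dy=-3->D; (3,5):dx=+7,dy=+1->C; (3,6):dx=+9,dy=-16->D
  (3,7):dx=+5,dy=-14->D; (3,8):dx=+4,dy=-9->D; (3,9):dx=+1,dy=-6->D; (3,10):dx=+2,dy=-12->D
  (4,5):dx=-4,dy=+4->D; (4,6):dx=-2,dy=-13->C; (4,7):dx=-6,dy=-11->C; (4,8):dx=-7,dy=-6->C
  (4,9):dx=-10,dy=-3->C; (4,10):dx=-9,dy=-9->C; (5,6):dx=+2,dy=-17->D; (5,7):dx=-2,dy=-15->C
  (5,8):dx=-3,dy=-10->C; (5,9):dx=-6,dy=-7->C; (5,10):dx=-5,dy=-13->C; (6,7):dx=-4,dy=+2->D
  (6,8):dx=-5,dy=+7->D; (6,9):dx=-8,dy=+10->D; (6,10):dx=-7,dy=+4->D; (7,8):dx=-1,dy=+5->D
  (7,9):dx=-4,dy=+8->D; (7,10):dx=-3,dy=+2->D; (8,9):dx=-3,dy=+3->D; (8,10):dx=-2,dy=-3->C
  (9,10):dx=+1,dy=-6->D
Step 2: C = 22, D = 23, total pairs = 45.
Step 3: tau = (C - D)/(n(n-1)/2) = (22 - 23)/45 = -0.022222.
Step 4: Exact two-sided p-value (enumerate n! = 3628800 permutations of y under H0): p = 1.000000.
Step 5: alpha = 0.05. fail to reject H0.

tau_b = -0.0222 (C=22, D=23), p = 1.000000, fail to reject H0.


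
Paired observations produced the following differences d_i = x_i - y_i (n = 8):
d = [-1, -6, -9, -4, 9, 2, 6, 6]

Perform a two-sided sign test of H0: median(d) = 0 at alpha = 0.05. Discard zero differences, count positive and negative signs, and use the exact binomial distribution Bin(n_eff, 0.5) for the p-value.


Step 1: Discard zero differences. Original n = 8; n_eff = number of nonzero differences = 8.
Nonzero differences (with sign): -1, -6, -9, -4, +9, +2, +6, +6
Step 2: Count signs: positive = 4, negative = 4.
Step 3: Under H0: P(positive) = 0.5, so the number of positives S ~ Bin(8, 0.5).
Step 4: Two-sided exact p-value = sum of Bin(8,0.5) probabilities at or below the observed probability = 1.000000.
Step 5: alpha = 0.05. fail to reject H0.

n_eff = 8, pos = 4, neg = 4, p = 1.000000, fail to reject H0.


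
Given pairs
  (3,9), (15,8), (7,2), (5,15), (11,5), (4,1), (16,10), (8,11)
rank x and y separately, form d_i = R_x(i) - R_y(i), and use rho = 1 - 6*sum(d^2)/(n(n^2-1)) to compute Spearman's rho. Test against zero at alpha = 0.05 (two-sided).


Step 1: Rank x and y separately (midranks; no ties here).
rank(x): 3->1, 15->7, 7->4, 5->3, 11->6, 4->2, 16->8, 8->5
rank(y): 9->5, 8->4, 2->2, 15->8, 5->3, 1->1, 10->6, 11->7
Step 2: d_i = R_x(i) - R_y(i); compute d_i^2.
  (1-5)^2=16, (7-4)^2=9, (4-2)^2=4, (3-8)^2=25, (6-3)^2=9, (2-1)^2=1, (8-6)^2=4, (5-7)^2=4
sum(d^2) = 72.
Step 3: rho = 1 - 6*72 / (8*(8^2 - 1)) = 1 - 432/504 = 0.142857.
Step 4: Under H0, t = rho * sqrt((n-2)/(1-rho^2)) = 0.3536 ~ t(6).
Step 5: Two-sided p-value from the t-distribution with 6 df = 0.735765.
Step 6: alpha = 0.05. fail to reject H0.

rho = 0.1429, p = 0.735765, fail to reject H0 at alpha = 0.05.


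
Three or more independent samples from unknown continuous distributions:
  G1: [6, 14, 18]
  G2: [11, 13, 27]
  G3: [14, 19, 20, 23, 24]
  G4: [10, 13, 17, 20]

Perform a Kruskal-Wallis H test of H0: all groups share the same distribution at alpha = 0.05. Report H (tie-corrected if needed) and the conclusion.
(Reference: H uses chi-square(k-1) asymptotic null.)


Step 1: Combine all N = 15 observations and assign midranks.
sorted (value, group, rank): (6,G1,1), (10,G4,2), (11,G2,3), (13,G2,4.5), (13,G4,4.5), (14,G1,6.5), (14,G3,6.5), (17,G4,8), (18,G1,9), (19,G3,10), (20,G3,11.5), (20,G4,11.5), (23,G3,13), (24,G3,14), (27,G2,15)
Step 2: Sum ranks within each group.
R_1 = 16.5 (n_1 = 3)
R_2 = 22.5 (n_2 = 3)
R_3 = 55 (n_3 = 5)
R_4 = 26 (n_4 = 4)
Step 3: H = 12/(N(N+1)) * sum(R_i^2/n_i) - 3(N+1)
     = 12/(15*16) * (16.5^2/3 + 22.5^2/3 + 55^2/5 + 26^2/4) - 3*16
     = 0.050000 * 1033.5 - 48
     = 3.675000.
Step 4: Ties present; correction factor C = 1 - 18/(15^3 - 15) = 0.994643. Corrected H = 3.675000 / 0.994643 = 3.694794.
Step 5: Under H0, H ~ chi^2(3); p-value = 0.296363.
Step 6: alpha = 0.05. fail to reject H0.

H = 3.6948, df = 3, p = 0.296363, fail to reject H0.


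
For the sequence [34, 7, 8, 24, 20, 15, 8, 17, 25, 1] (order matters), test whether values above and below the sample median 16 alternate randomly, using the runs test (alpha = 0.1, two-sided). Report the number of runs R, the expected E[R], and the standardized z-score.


Step 1: Compute median = 16; label A = above, B = below.
Labels in order: ABBAABBAAB  (n_A = 5, n_B = 5)
Step 2: Count runs R = 6.
Step 3: Under H0 (random ordering), E[R] = 2*n_A*n_B/(n_A+n_B) + 1 = 2*5*5/10 + 1 = 6.0000.
        Var[R] = 2*n_A*n_B*(2*n_A*n_B - n_A - n_B) / ((n_A+n_B)^2 * (n_A+n_B-1)) = 2000/900 = 2.2222.
        SD[R] = 1.4907.
Step 4: R = E[R], so z = 0 with no continuity correction.
Step 5: Two-sided p-value via normal approximation = 2*(1 - Phi(|z|)) = 1.000000.
Step 6: alpha = 0.1. fail to reject H0.

R = 6, z = 0.0000, p = 1.000000, fail to reject H0.


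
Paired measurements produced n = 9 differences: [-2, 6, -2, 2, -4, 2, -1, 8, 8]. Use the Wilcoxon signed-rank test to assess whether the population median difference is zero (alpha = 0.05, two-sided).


Step 1: Drop any zero differences (none here) and take |d_i|.
|d| = [2, 6, 2, 2, 4, 2, 1, 8, 8]
Step 2: Midrank |d_i| (ties get averaged ranks).
ranks: |2|->3.5, |6|->7, |2|->3.5, |2|->3.5, |4|->6, |2|->3.5, |1|->1, |8|->8.5, |8|->8.5
Step 3: Attach original signs; sum ranks with positive sign and with negative sign.
W+ = 7 + 3.5 + 3.5 + 8.5 + 8.5 = 31
W- = 3.5 + 3.5 + 6 + 1 = 14
(Check: W+ + W- = 45 should equal n(n+1)/2 = 45.)
Step 4: Test statistic W = min(W+, W-) = 14.
Step 5: Ties in |d|, so use the tie-corrected normal approximation.
        E[W] = n(n+1)/4 = 9*10/4 = 22.5.
        Tie groups: |d|=2 (t=4), |d|=8 (t=2); sum(t^3 - t) = 66.
        Var[W] = n(n+1)(2n+1)/24 - sum(t^3-t)/48 = 1710/24 - 66/48 = 69.875.
        z = (W - E[W]) / sqrt(Var[W]) = (14 - 22.5) / 8.3591 = -1.0169.
        Two-sided p = 2*Phi(z) = 0.309224.
Step 6: alpha = 0.05. fail to reject H0.

W+ = 31, W- = 14, W = min = 14, p = 0.309224, fail to reject H0.


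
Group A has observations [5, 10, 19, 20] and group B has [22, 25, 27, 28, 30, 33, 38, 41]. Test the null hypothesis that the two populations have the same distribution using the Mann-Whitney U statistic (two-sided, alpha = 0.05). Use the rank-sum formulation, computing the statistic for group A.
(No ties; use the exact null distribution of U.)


Step 1: Combine and sort all 12 observations; assign midranks.
sorted (value, group): (5,X), (10,X), (19,X), (20,X), (22,Y), (25,Y), (27,Y), (28,Y), (30,Y), (33,Y), (38,Y), (41,Y)
ranks: 5->1, 10->2, 19->3, 20->4, 22->5, 25->6, 27->7, 28->8, 30->9, 33->10, 38->11, 41->12
Step 2: Rank sum for X: R1 = 1 + 2 + 3 + 4 = 10.
Step 3: U_X = R1 - n1(n1+1)/2 = 10 - 4*5/2 = 10 - 10 = 0.
       U_Y = n1*n2 - U_X = 32 - 0 = 32.
Step 4: No ties, so the exact null distribution of U (based on enumerating the C(12,4) = 495 equally likely rank assignments) gives the two-sided p-value.
Step 5: p-value = 0.004040; compare to alpha = 0.05. reject H0.

U_X = 0, p = 0.004040, reject H0 at alpha = 0.05.


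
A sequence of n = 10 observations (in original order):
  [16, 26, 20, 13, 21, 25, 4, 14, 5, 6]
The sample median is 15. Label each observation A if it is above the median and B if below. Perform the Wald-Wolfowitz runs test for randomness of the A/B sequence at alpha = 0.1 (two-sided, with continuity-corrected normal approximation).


Step 1: Compute median = 15; label A = above, B = below.
Labels in order: AAABAABBBB  (n_A = 5, n_B = 5)
Step 2: Count runs R = 4.
Step 3: Under H0 (random ordering), E[R] = 2*n_A*n_B/(n_A+n_B) + 1 = 2*5*5/10 + 1 = 6.0000.
        Var[R] = 2*n_A*n_B*(2*n_A*n_B - n_A - n_B) / ((n_A+n_B)^2 * (n_A+n_B-1)) = 2000/900 = 2.2222.
        SD[R] = 1.4907.
Step 4: Continuity-corrected z = (R + 0.5 - E[R]) / SD[R] = (4 + 0.5 - 6.0000) / 1.4907 = -1.0062.
Step 5: Two-sided p-value via normal approximation = 2*(1 - Phi(|z|)) = 0.314305.
Step 6: alpha = 0.1. fail to reject H0.

R = 4, z = -1.0062, p = 0.314305, fail to reject H0.


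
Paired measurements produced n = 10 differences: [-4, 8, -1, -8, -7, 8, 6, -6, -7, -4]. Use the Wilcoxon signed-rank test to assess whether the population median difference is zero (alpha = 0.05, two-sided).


Step 1: Drop any zero differences (none here) and take |d_i|.
|d| = [4, 8, 1, 8, 7, 8, 6, 6, 7, 4]
Step 2: Midrank |d_i| (ties get averaged ranks).
ranks: |4|->2.5, |8|->9, |1|->1, |8|->9, |7|->6.5, |8|->9, |6|->4.5, |6|->4.5, |7|->6.5, |4|->2.5
Step 3: Attach original signs; sum ranks with positive sign and with negative sign.
W+ = 9 + 9 + 4.5 = 22.5
W- = 2.5 + 1 + 9 + 6.5 + 4.5 + 6.5 + 2.5 = 32.5
(Check: W+ + W- = 55 should equal n(n+1)/2 = 55.)
Step 4: Test statistic W = min(W+, W-) = 22.5.
Step 5: Ties in |d|, so use the tie-corrected normal approximation.
        E[W] = n(n+1)/4 = 10*11/4 = 27.5.
        Tie groups: |d|=4 (t=2), |d|=6 (t=2), |d|=7 (t=2), |d|=8 (t=3); sum(t^3 - t) = 42.
        Var[W] = n(n+1)(2n+1)/24 - sum(t^3-t)/48 = 2310/24 - 42/48 = 95.375.
        z = (W - E[W]) / sqrt(Var[W]) = (22.5 - 27.5) / 9.7660 = -0.5120.
        Two-sided p = 2*Phi(z) = 0.608665.
Step 6: alpha = 0.05. fail to reject H0.

W+ = 22.5, W- = 32.5, W = min = 22.5, p = 0.608665, fail to reject H0.


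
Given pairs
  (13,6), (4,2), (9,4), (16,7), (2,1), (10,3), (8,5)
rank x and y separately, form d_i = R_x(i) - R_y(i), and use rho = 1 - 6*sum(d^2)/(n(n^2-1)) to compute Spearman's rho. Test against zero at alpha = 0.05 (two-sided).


Step 1: Rank x and y separately (midranks; no ties here).
rank(x): 13->6, 4->2, 9->4, 16->7, 2->1, 10->5, 8->3
rank(y): 6->6, 2->2, 4->4, 7->7, 1->1, 3->3, 5->5
Step 2: d_i = R_x(i) - R_y(i); compute d_i^2.
  (6-6)^2=0, (2-2)^2=0, (4-4)^2=0, (7-7)^2=0, (1-1)^2=0, (5-3)^2=4, (3-5)^2=4
sum(d^2) = 8.
Step 3: rho = 1 - 6*8 / (7*(7^2 - 1)) = 1 - 48/336 = 0.857143.
Step 4: Under H0, t = rho * sqrt((n-2)/(1-rho^2)) = 3.7210 ~ t(5).
Step 5: Two-sided p-value from the t-distribution with 5 df = 0.013697.
Step 6: alpha = 0.05. reject H0.

rho = 0.8571, p = 0.013697, reject H0 at alpha = 0.05.


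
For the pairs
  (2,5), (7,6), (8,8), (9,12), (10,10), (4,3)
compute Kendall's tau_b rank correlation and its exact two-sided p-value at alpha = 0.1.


Step 1: Enumerate the 15 unordered pairs (i,j) with i<j and classify each by sign(x_j-x_i) * sign(y_j-y_i).
  (1,2):dx=+5,dy=+1->C; (1,3):dx=+6,dy=+3->C; (1,4):dx=+7,dy=+7->C; (1,5):dx=+8,dy=+5->C
  (1,6):dx=+2,dy=-2->D; (2,3):dx=+1,dy=+2->C; (2,4):dx=+2,dy=+6->C; (2,5):dx=+3,dy=+4->C
  (2,6):dx=-3,dy=-3->C; (3,4):dx=+1,dy=+4->C; (3,5):dx=+2,dy=+2->C; (3,6):dx=-4,dy=-5->C
  (4,5):dx=+1,dy=-2->D; (4,6):dx=-5,dy=-9->C; (5,6):dx=-6,dy=-7->C
Step 2: C = 13, D = 2, total pairs = 15.
Step 3: tau = (C - D)/(n(n-1)/2) = (13 - 2)/15 = 0.733333.
Step 4: Exact two-sided p-value (enumerate n! = 720 permutations of y under H0): p = 0.055556.
Step 5: alpha = 0.1. reject H0.

tau_b = 0.7333 (C=13, D=2), p = 0.055556, reject H0.


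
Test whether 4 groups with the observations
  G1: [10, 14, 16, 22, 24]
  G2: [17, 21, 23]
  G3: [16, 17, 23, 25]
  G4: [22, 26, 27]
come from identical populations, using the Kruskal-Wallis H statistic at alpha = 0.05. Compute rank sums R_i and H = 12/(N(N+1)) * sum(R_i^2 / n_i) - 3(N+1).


Step 1: Combine all N = 15 observations and assign midranks.
sorted (value, group, rank): (10,G1,1), (14,G1,2), (16,G1,3.5), (16,G3,3.5), (17,G2,5.5), (17,G3,5.5), (21,G2,7), (22,G1,8.5), (22,G4,8.5), (23,G2,10.5), (23,G3,10.5), (24,G1,12), (25,G3,13), (26,G4,14), (27,G4,15)
Step 2: Sum ranks within each group.
R_1 = 27 (n_1 = 5)
R_2 = 23 (n_2 = 3)
R_3 = 32.5 (n_3 = 4)
R_4 = 37.5 (n_4 = 3)
Step 3: H = 12/(N(N+1)) * sum(R_i^2/n_i) - 3(N+1)
     = 12/(15*16) * (27^2/5 + 23^2/3 + 32.5^2/4 + 37.5^2/3) - 3*16
     = 0.050000 * 1054.95 - 48
     = 4.747292.
Step 4: Ties present; correction factor C = 1 - 24/(15^3 - 15) = 0.992857. Corrected H = 4.747292 / 0.992857 = 4.781445.
Step 5: Under H0, H ~ chi^2(3); p-value = 0.188518.
Step 6: alpha = 0.05. fail to reject H0.

H = 4.7814, df = 3, p = 0.188518, fail to reject H0.


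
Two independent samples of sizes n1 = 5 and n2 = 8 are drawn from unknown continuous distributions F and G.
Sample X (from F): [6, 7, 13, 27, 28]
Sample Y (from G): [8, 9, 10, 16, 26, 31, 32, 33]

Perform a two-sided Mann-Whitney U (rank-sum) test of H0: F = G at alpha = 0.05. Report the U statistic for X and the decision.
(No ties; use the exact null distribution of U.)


Step 1: Combine and sort all 13 observations; assign midranks.
sorted (value, group): (6,X), (7,X), (8,Y), (9,Y), (10,Y), (13,X), (16,Y), (26,Y), (27,X), (28,X), (31,Y), (32,Y), (33,Y)
ranks: 6->1, 7->2, 8->3, 9->4, 10->5, 13->6, 16->7, 26->8, 27->9, 28->10, 31->11, 32->12, 33->13
Step 2: Rank sum for X: R1 = 1 + 2 + 6 + 9 + 10 = 28.
Step 3: U_X = R1 - n1(n1+1)/2 = 28 - 5*6/2 = 28 - 15 = 13.
       U_Y = n1*n2 - U_X = 40 - 13 = 27.
Step 4: No ties, so the exact null distribution of U (based on enumerating the C(13,5) = 1287 equally likely rank assignments) gives the two-sided p-value.
Step 5: p-value = 0.354312; compare to alpha = 0.05. fail to reject H0.

U_X = 13, p = 0.354312, fail to reject H0 at alpha = 0.05.


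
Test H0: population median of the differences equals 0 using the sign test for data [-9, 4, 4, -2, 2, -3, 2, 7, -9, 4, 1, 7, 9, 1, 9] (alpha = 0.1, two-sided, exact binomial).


Step 1: Discard zero differences. Original n = 15; n_eff = number of nonzero differences = 15.
Nonzero differences (with sign): -9, +4, +4, -2, +2, -3, +2, +7, -9, +4, +1, +7, +9, +1, +9
Step 2: Count signs: positive = 11, negative = 4.
Step 3: Under H0: P(positive) = 0.5, so the number of positives S ~ Bin(15, 0.5).
Step 4: Two-sided exact p-value = sum of Bin(15,0.5) probabilities at or below the observed probability = 0.118469.
Step 5: alpha = 0.1. fail to reject H0.

n_eff = 15, pos = 11, neg = 4, p = 0.118469, fail to reject H0.


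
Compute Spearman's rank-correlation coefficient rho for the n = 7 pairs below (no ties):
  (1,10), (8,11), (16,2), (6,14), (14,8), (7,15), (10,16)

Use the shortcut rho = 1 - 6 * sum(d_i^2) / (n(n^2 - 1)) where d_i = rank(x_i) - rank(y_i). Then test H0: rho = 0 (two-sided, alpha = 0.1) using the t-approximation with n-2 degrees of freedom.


Step 1: Rank x and y separately (midranks; no ties here).
rank(x): 1->1, 8->4, 16->7, 6->2, 14->6, 7->3, 10->5
rank(y): 10->3, 11->4, 2->1, 14->5, 8->2, 15->6, 16->7
Step 2: d_i = R_x(i) - R_y(i); compute d_i^2.
  (1-3)^2=4, (4-4)^2=0, (7-1)^2=36, (2-5)^2=9, (6-2)^2=16, (3-6)^2=9, (5-7)^2=4
sum(d^2) = 78.
Step 3: rho = 1 - 6*78 / (7*(7^2 - 1)) = 1 - 468/336 = -0.392857.
Step 4: Under H0, t = rho * sqrt((n-2)/(1-rho^2)) = -0.9553 ~ t(5).
Step 5: Two-sided p-value from the t-distribution with 5 df = 0.383317.
Step 6: alpha = 0.1. fail to reject H0.

rho = -0.3929, p = 0.383317, fail to reject H0 at alpha = 0.1.


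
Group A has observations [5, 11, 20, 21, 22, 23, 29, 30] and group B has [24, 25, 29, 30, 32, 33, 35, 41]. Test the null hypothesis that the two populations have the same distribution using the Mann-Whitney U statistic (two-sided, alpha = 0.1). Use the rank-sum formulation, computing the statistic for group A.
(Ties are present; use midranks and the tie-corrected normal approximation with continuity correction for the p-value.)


Step 1: Combine and sort all 16 observations; assign midranks.
sorted (value, group): (5,X), (11,X), (20,X), (21,X), (22,X), (23,X), (24,Y), (25,Y), (29,X), (29,Y), (30,X), (30,Y), (32,Y), (33,Y), (35,Y), (41,Y)
ranks: 5->1, 11->2, 20->3, 21->4, 22->5, 23->6, 24->7, 25->8, 29->9.5, 29->9.5, 30->11.5, 30->11.5, 32->13, 33->14, 35->15, 41->16
Step 2: Rank sum for X: R1 = 1 + 2 + 3 + 4 + 5 + 6 + 9.5 + 11.5 = 42.
Step 3: U_X = R1 - n1(n1+1)/2 = 42 - 8*9/2 = 42 - 36 = 6.
       U_Y = n1*n2 - U_X = 64 - 6 = 58.
Step 4: Ties are present, so use the tie-corrected normal approximation (with continuity correction) for the p-value.
Step 5: p-value = 0.007319; compare to alpha = 0.1. reject H0.

U_X = 6, p = 0.007319, reject H0 at alpha = 0.1.


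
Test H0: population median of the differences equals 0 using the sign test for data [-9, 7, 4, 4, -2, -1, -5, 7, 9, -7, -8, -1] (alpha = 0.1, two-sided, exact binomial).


Step 1: Discard zero differences. Original n = 12; n_eff = number of nonzero differences = 12.
Nonzero differences (with sign): -9, +7, +4, +4, -2, -1, -5, +7, +9, -7, -8, -1
Step 2: Count signs: positive = 5, negative = 7.
Step 3: Under H0: P(positive) = 0.5, so the number of positives S ~ Bin(12, 0.5).
Step 4: Two-sided exact p-value = sum of Bin(12,0.5) probabilities at or below the observed probability = 0.774414.
Step 5: alpha = 0.1. fail to reject H0.

n_eff = 12, pos = 5, neg = 7, p = 0.774414, fail to reject H0.


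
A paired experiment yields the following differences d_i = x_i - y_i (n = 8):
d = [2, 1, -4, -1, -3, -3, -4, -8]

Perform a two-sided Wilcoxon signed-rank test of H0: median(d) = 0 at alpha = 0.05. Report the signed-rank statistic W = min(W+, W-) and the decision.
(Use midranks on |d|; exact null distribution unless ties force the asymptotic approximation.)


Step 1: Drop any zero differences (none here) and take |d_i|.
|d| = [2, 1, 4, 1, 3, 3, 4, 8]
Step 2: Midrank |d_i| (ties get averaged ranks).
ranks: |2|->3, |1|->1.5, |4|->6.5, |1|->1.5, |3|->4.5, |3|->4.5, |4|->6.5, |8|->8
Step 3: Attach original signs; sum ranks with positive sign and with negative sign.
W+ = 3 + 1.5 = 4.5
W- = 6.5 + 1.5 + 4.5 + 4.5 + 6.5 + 8 = 31.5
(Check: W+ + W- = 36 should equal n(n+1)/2 = 36.)
Step 4: Test statistic W = min(W+, W-) = 4.5.
Step 5: Ties in |d|, so use the tie-corrected normal approximation.
        E[W] = n(n+1)/4 = 8*9/4 = 18.
        Tie groups: |d|=1 (t=2), |d|=3 (t=2), |d|=4 (t=2); sum(t^3 - t) = 18.
        Var[W] = n(n+1)(2n+1)/24 - sum(t^3-t)/48 = 1224/24 - 18/48 = 50.625.
        z = (W - E[W]) / sqrt(Var[W]) = (4.5 - 18) / 7.1151 = -1.8974.
        Two-sided p = 2*Phi(z) = 0.057780.
Step 6: alpha = 0.05. fail to reject H0.

W+ = 4.5, W- = 31.5, W = min = 4.5, p = 0.057780, fail to reject H0.


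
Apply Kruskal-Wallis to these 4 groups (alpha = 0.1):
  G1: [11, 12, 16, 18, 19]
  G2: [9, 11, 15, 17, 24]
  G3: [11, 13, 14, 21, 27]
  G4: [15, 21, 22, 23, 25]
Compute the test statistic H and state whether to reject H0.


Step 1: Combine all N = 20 observations and assign midranks.
sorted (value, group, rank): (9,G2,1), (11,G1,3), (11,G2,3), (11,G3,3), (12,G1,5), (13,G3,6), (14,G3,7), (15,G2,8.5), (15,G4,8.5), (16,G1,10), (17,G2,11), (18,G1,12), (19,G1,13), (21,G3,14.5), (21,G4,14.5), (22,G4,16), (23,G4,17), (24,G2,18), (25,G4,19), (27,G3,20)
Step 2: Sum ranks within each group.
R_1 = 43 (n_1 = 5)
R_2 = 41.5 (n_2 = 5)
R_3 = 50.5 (n_3 = 5)
R_4 = 75 (n_4 = 5)
Step 3: H = 12/(N(N+1)) * sum(R_i^2/n_i) - 3(N+1)
     = 12/(20*21) * (43^2/5 + 41.5^2/5 + 50.5^2/5 + 75^2/5) - 3*21
     = 0.028571 * 2349.3 - 63
     = 4.122857.
Step 4: Ties present; correction factor C = 1 - 36/(20^3 - 20) = 0.995489. Corrected H = 4.122857 / 0.995489 = 4.141541.
Step 5: Under H0, H ~ chi^2(3); p-value = 0.246580.
Step 6: alpha = 0.1. fail to reject H0.

H = 4.1415, df = 3, p = 0.246580, fail to reject H0.


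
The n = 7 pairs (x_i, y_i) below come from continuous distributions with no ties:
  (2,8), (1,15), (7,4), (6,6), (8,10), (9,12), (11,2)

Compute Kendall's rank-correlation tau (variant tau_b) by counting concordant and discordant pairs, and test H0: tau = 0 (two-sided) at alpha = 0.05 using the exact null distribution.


Step 1: Enumerate the 21 unordered pairs (i,j) with i<j and classify each by sign(x_j-x_i) * sign(y_j-y_i).
  (1,2):dx=-1,dy=+7->D; (1,3):dx=+5,dy=-4->D; (1,4):dx=+4,dy=-2->D; (1,5):dx=+6,dy=+2->C
  (1,6):dx=+7,dy=+4->C; (1,7):dx=+9,dy=-6->D; (2,3):dx=+6,dy=-11->D; (2,4):dx=+5,dy=-9->D
  (2,5):dx=+7,dy=-5->D; (2,6):dx=+8,dy=-3->D; (2,7):dx=+10,dy=-13->D; (3,4):dx=-1,dy=+2->D
  (3,5):dx=+1,dy=+6->C; (3,6):dx=+2,dy=+8->C; (3,7):dx=+4,dy=-2->D; (4,5):dx=+2,dy=+4->C
  (4,6):dx=+3,dy=+6->C; (4,7):dx=+5,dy=-4->D; (5,6):dx=+1,dy=+2->C; (5,7):dx=+3,dy=-8->D
  (6,7):dx=+2,dy=-10->D
Step 2: C = 7, D = 14, total pairs = 21.
Step 3: tau = (C - D)/(n(n-1)/2) = (7 - 14)/21 = -0.333333.
Step 4: Exact two-sided p-value (enumerate n! = 5040 permutations of y under H0): p = 0.381349.
Step 5: alpha = 0.05. fail to reject H0.

tau_b = -0.3333 (C=7, D=14), p = 0.381349, fail to reject H0.


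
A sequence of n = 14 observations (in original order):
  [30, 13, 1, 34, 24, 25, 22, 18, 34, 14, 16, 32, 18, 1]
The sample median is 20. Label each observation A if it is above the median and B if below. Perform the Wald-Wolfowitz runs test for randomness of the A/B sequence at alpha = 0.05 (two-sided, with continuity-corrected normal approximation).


Step 1: Compute median = 20; label A = above, B = below.
Labels in order: ABBAAAABABBABB  (n_A = 7, n_B = 7)
Step 2: Count runs R = 8.
Step 3: Under H0 (random ordering), E[R] = 2*n_A*n_B/(n_A+n_B) + 1 = 2*7*7/14 + 1 = 8.0000.
        Var[R] = 2*n_A*n_B*(2*n_A*n_B - n_A - n_B) / ((n_A+n_B)^2 * (n_A+n_B-1)) = 8232/2548 = 3.2308.
        SD[R] = 1.7974.
Step 4: R = E[R], so z = 0 with no continuity correction.
Step 5: Two-sided p-value via normal approximation = 2*(1 - Phi(|z|)) = 1.000000.
Step 6: alpha = 0.05. fail to reject H0.

R = 8, z = 0.0000, p = 1.000000, fail to reject H0.


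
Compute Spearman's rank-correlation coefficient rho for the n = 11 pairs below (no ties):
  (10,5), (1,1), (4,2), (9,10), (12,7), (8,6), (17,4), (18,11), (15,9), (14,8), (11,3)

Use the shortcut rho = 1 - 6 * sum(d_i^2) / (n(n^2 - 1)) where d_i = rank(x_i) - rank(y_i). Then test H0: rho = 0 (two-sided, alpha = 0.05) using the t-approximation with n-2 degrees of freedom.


Step 1: Rank x and y separately (midranks; no ties here).
rank(x): 10->5, 1->1, 4->2, 9->4, 12->7, 8->3, 17->10, 18->11, 15->9, 14->8, 11->6
rank(y): 5->5, 1->1, 2->2, 10->10, 7->7, 6->6, 4->4, 11->11, 9->9, 8->8, 3->3
Step 2: d_i = R_x(i) - R_y(i); compute d_i^2.
  (5-5)^2=0, (1-1)^2=0, (2-2)^2=0, (4-10)^2=36, (7-7)^2=0, (3-6)^2=9, (10-4)^2=36, (11-11)^2=0, (9-9)^2=0, (8-8)^2=0, (6-3)^2=9
sum(d^2) = 90.
Step 3: rho = 1 - 6*90 / (11*(11^2 - 1)) = 1 - 540/1320 = 0.590909.
Step 4: Under H0, t = rho * sqrt((n-2)/(1-rho^2)) = 2.1974 ~ t(9).
Step 5: Two-sided p-value from the t-distribution with 9 df = 0.055576.
Step 6: alpha = 0.05. fail to reject H0.

rho = 0.5909, p = 0.055576, fail to reject H0 at alpha = 0.05.


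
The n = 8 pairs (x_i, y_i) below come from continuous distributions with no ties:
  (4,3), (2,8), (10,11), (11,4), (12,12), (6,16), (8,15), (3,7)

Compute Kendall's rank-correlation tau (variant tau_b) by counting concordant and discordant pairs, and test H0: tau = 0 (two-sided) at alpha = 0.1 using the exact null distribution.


Step 1: Enumerate the 28 unordered pairs (i,j) with i<j and classify each by sign(x_j-x_i) * sign(y_j-y_i).
  (1,2):dx=-2,dy=+5->D; (1,3):dx=+6,dy=+8->C; (1,4):dx=+7,dy=+1->C; (1,5):dx=+8,dy=+9->C
  (1,6):dx=+2,dy=+13->C; (1,7):dx=+4,dy=+12->C; (1,8):dx=-1,dy=+4->D; (2,3):dx=+8,dy=+3->C
  (2,4):dx=+9,dy=-4->D; (2,5):dx=+10,dy=+4->C; (2,6):dx=+4,dy=+8->C; (2,7):dx=+6,dy=+7->C
  (2,8):dx=+1,dy=-1->D; (3,4):dx=+1,dy=-7->D; (3,5):dx=+2,dy=+1->C; (3,6):dx=-4,dy=+5->D
  (3,7):dx=-2,dy=+4->D; (3,8):dx=-7,dy=-4->C; (4,5):dx=+1,dy=+8->C; (4,6):dx=-5,dy=+12->D
  (4,7):dx=-3,dy=+11->D; (4,8):dx=-8,dy=+3->D; (5,6):dx=-6,dy=+4->D; (5,7):dx=-4,dy=+3->D
  (5,8):dx=-9,dy=-5->C; (6,7):dx=+2,dy=-1->D; (6,8):dx=-3,dy=-9->C; (7,8):dx=-5,dy=-8->C
Step 2: C = 15, D = 13, total pairs = 28.
Step 3: tau = (C - D)/(n(n-1)/2) = (15 - 13)/28 = 0.071429.
Step 4: Exact two-sided p-value (enumerate n! = 40320 permutations of y under H0): p = 0.904861.
Step 5: alpha = 0.1. fail to reject H0.

tau_b = 0.0714 (C=15, D=13), p = 0.904861, fail to reject H0.


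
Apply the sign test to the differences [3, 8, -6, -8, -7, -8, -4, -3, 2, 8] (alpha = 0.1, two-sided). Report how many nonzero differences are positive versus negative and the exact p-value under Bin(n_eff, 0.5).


Step 1: Discard zero differences. Original n = 10; n_eff = number of nonzero differences = 10.
Nonzero differences (with sign): +3, +8, -6, -8, -7, -8, -4, -3, +2, +8
Step 2: Count signs: positive = 4, negative = 6.
Step 3: Under H0: P(positive) = 0.5, so the number of positives S ~ Bin(10, 0.5).
Step 4: Two-sided exact p-value = sum of Bin(10,0.5) probabilities at or below the observed probability = 0.753906.
Step 5: alpha = 0.1. fail to reject H0.

n_eff = 10, pos = 4, neg = 6, p = 0.753906, fail to reject H0.


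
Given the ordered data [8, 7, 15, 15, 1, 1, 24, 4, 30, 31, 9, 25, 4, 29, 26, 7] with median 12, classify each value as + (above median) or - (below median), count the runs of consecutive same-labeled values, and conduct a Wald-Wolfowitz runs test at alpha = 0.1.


Step 1: Compute median = 12; label A = above, B = below.
Labels in order: BBAABBABAABABAAB  (n_A = 8, n_B = 8)
Step 2: Count runs R = 11.
Step 3: Under H0 (random ordering), E[R] = 2*n_A*n_B/(n_A+n_B) + 1 = 2*8*8/16 + 1 = 9.0000.
        Var[R] = 2*n_A*n_B*(2*n_A*n_B - n_A - n_B) / ((n_A+n_B)^2 * (n_A+n_B-1)) = 14336/3840 = 3.7333.
        SD[R] = 1.9322.
Step 4: Continuity-corrected z = (R - 0.5 - E[R]) / SD[R] = (11 - 0.5 - 9.0000) / 1.9322 = 0.7763.
Step 5: Two-sided p-value via normal approximation = 2*(1 - Phi(|z|)) = 0.437558.
Step 6: alpha = 0.1. fail to reject H0.

R = 11, z = 0.7763, p = 0.437558, fail to reject H0.
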